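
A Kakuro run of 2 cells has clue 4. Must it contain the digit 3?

Yes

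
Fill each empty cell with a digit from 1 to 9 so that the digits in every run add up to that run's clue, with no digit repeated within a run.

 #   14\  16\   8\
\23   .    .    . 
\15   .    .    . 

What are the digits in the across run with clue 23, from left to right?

8 9 6

23 in 3 cells must be {6,8,9}; 16 in 2 cells must be {7,9}.
The 23 across and the 16 down share only 9, so R1C2 = 9.
Given what's placed, R1C3 must be 6 to fit the 23 across and 8 down.
R2C2 = 16 − 9 = 7 completes the 16 down.
R2C3 = 8 − 6 = 2 completes the 8 down.
R1C1 = 23 − 15 = 8 completes the 23 across.
R2C1 = 15 − 9 = 6 completes the 15 across.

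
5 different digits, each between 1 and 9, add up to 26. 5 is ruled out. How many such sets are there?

5 distinct digits from 1–9 sum between 15 and 35.
Dropping sets that contain 5.
Enumerating: {1,2,6,8,9}, {1,3,6,7,9}, {1,4,6,7,8}, {2,3,4,8,9}, {2,3,6,7,8}.

5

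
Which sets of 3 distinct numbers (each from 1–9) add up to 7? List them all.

3 distinct digits from 1–9 sum between 6 and 24.
Only one set works: {1,2,4}.

{1,2,4}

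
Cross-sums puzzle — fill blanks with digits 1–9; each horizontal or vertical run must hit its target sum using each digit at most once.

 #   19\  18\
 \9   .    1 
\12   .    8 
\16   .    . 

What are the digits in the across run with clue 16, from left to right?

16 in 2 cells must be {7,9}.
R1C1 = 9 − 1 = 8 completes the 9 across.
R2C1 = 12 − 8 = 4 completes the 12 across.
R3C1 = 19 − 12 = 7 completes the 19 down.
R3C2 = 16 − 7 = 9 completes the 16 across.

7, 9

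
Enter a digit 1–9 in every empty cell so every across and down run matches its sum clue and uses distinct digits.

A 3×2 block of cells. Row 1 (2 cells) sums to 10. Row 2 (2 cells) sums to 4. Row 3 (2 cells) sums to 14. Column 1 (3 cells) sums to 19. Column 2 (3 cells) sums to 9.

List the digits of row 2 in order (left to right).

4 in 2 cells must be {1,3}.
The 4 across and the 19 down share only 3, so (2,1) = 3.
(2,2) = 4 − 3 = 1 completes the 4 across.
Given what's placed, (3,1) must be 9 to fit the 14 across and 19 down.
(3,2) = 14 − 9 = 5 completes the 14 across.
(1,1) = 19 − 12 = 7 completes the 19 down.
(1,2) = 10 − 7 = 3 completes the 10 across.

3 1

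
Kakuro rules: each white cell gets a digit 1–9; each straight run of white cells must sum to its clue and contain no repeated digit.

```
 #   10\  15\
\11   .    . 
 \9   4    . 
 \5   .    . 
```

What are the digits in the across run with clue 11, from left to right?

5 6

Given what's placed, R1C1 must be 5 to fit the 11 across and 10 down.
R1C2 = 11 − 5 = 6 completes the 11 across.
R2C2 = 9 − 4 = 5 completes the 9 across.
R3C1 = 10 − 9 = 1 completes the 10 down.
R3C2 = 5 − 1 = 4 completes the 5 across.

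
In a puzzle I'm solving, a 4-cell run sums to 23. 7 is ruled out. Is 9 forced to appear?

No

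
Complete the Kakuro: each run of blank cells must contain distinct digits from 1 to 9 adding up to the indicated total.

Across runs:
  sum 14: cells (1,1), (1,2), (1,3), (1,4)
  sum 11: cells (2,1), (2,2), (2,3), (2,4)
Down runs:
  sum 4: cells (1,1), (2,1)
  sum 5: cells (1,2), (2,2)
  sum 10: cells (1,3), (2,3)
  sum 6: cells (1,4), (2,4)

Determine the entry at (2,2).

3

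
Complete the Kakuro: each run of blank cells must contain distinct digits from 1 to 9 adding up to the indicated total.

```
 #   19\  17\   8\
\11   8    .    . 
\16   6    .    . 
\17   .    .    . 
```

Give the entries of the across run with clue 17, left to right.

R3C1 = 19 − 14 = 5 completes the 19 down.
Nothing is forced directly, so branch on R3C3, whose candidates are 3 or 4. If R3C3 = 3: that forces R1C3 = 1, after which R2C3 would have to be in {1,2,3,7,8,9} for the 16 across but in {4} for the 8 down — contradiction. So R3C3 = 4.
Given what's placed, R1C3 must be 1 to fit the 11 across and 8 down.
R2C3 = 8 − 5 = 3 completes the 8 down.
R3C2 = 17 − 9 = 8 completes the 17 across.
R1C2 = 11 − 9 = 2 completes the 11 across.
R2C2 = 16 − 9 = 7 completes the 16 across.

5, 8, 4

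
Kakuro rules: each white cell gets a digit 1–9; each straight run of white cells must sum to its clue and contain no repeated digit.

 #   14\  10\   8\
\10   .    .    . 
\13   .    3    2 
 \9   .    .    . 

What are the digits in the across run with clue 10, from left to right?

4, 1, 5

R2C1 = 13 − 5 = 8 completes the 13 across.
No cell is forced outright now. R1C3 can only be 1 or 5 (the digits allowed by both its 10 across and its 8 down). If R1C3 = 1: that forces R3C3 = 5, R3C1 = 1, after which R3C2 would have to be in {3} for the 9 across but in {1,2,5,6} for the 10 down — contradiction. So R1C3 = 5.
R3C3 = 8 − 7 = 1 completes the 8 down.
Nothing is forced directly, so branch on R1C2, whose candidates are 1 or 2. If R1C2 = 2: then R1C1 would have to be in {3} for the 10 across but in {1,2,4,5} for the 14 down — contradiction. So R1C2 = 1.
R1C1 = 10 − 6 = 4 completes the 10 across.
R3C1 = 14 − 12 = 2 completes the 14 down.
R3C2 = 9 − 3 = 6 completes the 9 across.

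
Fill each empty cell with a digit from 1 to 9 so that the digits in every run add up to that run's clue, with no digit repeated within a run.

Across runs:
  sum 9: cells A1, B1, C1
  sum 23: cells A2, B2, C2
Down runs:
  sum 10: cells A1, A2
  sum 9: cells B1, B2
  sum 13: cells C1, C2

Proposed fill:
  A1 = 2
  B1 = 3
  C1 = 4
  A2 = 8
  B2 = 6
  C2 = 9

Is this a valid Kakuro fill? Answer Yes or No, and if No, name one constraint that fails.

Yes

Across: 2+3+4=9; 8+6+9=23. Down: 2+8=10; 3+6=9; 4+9=13. No digit repeats within any run.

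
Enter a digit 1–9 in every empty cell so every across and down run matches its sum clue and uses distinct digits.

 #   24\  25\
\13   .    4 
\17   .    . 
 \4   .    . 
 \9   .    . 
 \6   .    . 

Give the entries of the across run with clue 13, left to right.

9 4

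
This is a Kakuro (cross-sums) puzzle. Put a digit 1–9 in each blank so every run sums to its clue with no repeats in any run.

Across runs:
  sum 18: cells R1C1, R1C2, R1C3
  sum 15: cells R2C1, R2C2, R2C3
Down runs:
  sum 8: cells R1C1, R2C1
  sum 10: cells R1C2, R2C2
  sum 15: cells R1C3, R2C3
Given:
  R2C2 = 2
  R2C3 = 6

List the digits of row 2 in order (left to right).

R1C2 = 10 − 2 = 8 completes the 10 down.
R1C3 = 15 − 6 = 9 completes the 15 down.
R2C1 = 15 − 8 = 7 completes the 15 across.
R1C1 = 18 − 17 = 1 completes the 18 across.

7 2 6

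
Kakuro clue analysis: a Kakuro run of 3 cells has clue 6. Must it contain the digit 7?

No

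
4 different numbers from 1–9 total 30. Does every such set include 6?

The only way to make 30 from 4 distinct digits is {6,7,8,9}, which contains 6.

Yes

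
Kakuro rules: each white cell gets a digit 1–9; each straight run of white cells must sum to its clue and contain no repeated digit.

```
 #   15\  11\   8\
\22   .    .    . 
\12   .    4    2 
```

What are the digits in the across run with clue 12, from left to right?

R1C2 = 11 − 4 = 7 completes the 11 down.
R1C3 = 8 − 2 = 6 completes the 8 down.
R2C1 = 12 − 6 = 6 completes the 12 across.
R1C1 = 22 − 13 = 9 completes the 22 across.

6 4 2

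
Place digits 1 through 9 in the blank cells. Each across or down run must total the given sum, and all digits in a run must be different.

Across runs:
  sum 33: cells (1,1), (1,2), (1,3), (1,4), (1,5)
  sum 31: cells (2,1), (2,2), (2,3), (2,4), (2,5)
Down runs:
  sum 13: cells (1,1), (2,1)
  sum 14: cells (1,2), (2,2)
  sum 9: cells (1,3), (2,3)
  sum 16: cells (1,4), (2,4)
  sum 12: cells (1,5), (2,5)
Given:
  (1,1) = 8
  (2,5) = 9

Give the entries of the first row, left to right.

16 in 2 cells must be {7,9}.
(1,5) = 12 − 9 = 3 completes the 12 down.
(2,1) = 13 − 8 = 5 completes the 13 down.
Given what's placed, (2,4) must be 7 to fit the 31 across and 16 down.
(1,4) = 16 − 7 = 9 completes the 16 down.
(1,2) = 6: the only remaining digit allowed by both the 33 across and the 14 down.
(1,3) = 33 − 26 = 7 completes the 33 across.

8 6 7 9 3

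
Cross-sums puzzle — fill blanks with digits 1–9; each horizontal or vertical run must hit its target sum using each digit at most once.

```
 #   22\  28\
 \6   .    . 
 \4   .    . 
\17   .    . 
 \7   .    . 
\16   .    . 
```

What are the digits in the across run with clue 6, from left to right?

2, 4

4 in 2 cells must be {1,3}; 17 in 2 cells must be {8,9}; 16 in 2 cells must be {7,9}.
Nothing is forced directly, so branch on R5C1, whose candidates are 7 or 9. If R5C1 = 9: then R3C1 would have to be in {8,9} for the 17 across but in {1,2,3,4,5,6,7} for the 22 down — contradiction. So R5C1 = 7.
R5C2 = 16 − 7 = 9 completes the 16 across.
Given what's placed, R3C2 must be 8 to fit the 17 across and 28 down.
R3C1 = 17 − 8 = 9 completes the 17 across.
No cell is forced outright now. R1C1 can only be 1 or 2 (the digits allowed by both its 6 across and its 22 down). If R1C1 = 1: that forces R1C2 = 5, R2C1 = 3, after which R2C2 would have to be in {1} for the 4 across but in {2,4} for the 28 down — contradiction. So R1C1 = 2.
R1C2 = 6 − 2 = 4 completes the 6 across.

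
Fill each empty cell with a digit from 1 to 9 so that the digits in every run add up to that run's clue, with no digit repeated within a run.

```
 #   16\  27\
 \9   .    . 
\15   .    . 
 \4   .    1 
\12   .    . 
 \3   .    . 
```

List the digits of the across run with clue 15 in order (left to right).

6 9

4 in 2 cells must be {1,3}; 3 in 2 cells must be {1,2}; 16 in 5 cells must be {1,2,3,4,6}.
The 15 across and the 16 down share only 6, so R2C1 = 6.
R2C2 = 15 − 6 = 9 completes the 15 across.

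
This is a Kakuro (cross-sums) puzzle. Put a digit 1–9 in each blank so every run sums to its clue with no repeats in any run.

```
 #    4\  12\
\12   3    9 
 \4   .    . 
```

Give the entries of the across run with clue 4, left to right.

4 in 2 cells must be {1,3}.
R2C1 = 4 − 3 = 1 completes the 4 down.
R2C2 = 4 − 1 = 3 completes the 4 across.

1 3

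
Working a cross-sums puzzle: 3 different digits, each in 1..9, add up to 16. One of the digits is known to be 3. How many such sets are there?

3 distinct digits from 1–9 sum between 6 and 24.
Keeping only sets containing 3.
Enumerating: {3,4,9}, {3,5,8}, {3,6,7}.

3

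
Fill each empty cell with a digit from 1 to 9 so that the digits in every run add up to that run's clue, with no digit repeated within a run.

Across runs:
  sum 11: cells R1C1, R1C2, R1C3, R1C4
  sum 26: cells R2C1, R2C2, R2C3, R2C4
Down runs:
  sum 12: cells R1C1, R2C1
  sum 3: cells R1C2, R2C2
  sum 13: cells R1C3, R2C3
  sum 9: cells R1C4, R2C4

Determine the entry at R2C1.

9

11 in 4 cells must be {1,2,3,5}; 3 in 2 cells must be {1,2}.
Only 5 fits R1C3 under both its across sum 11 and down sum 13.
The 26 across and the 3 down share only 2, so R2C2 = 2.
R2C3 = 13 − 5 = 8 completes the 13 down.
R2C4 = 7: the only remaining digit allowed by both the 26 across and the 9 down.
Given what's placed, R1C1 must be 3 to fit the 11 across and 12 down.
R1C2 = 3 − 2 = 1 completes the 3 down.
R1C4 = 11 − 9 = 2 completes the 11 across.
R2C1 = 26 − 17 = 9 completes the 26 across.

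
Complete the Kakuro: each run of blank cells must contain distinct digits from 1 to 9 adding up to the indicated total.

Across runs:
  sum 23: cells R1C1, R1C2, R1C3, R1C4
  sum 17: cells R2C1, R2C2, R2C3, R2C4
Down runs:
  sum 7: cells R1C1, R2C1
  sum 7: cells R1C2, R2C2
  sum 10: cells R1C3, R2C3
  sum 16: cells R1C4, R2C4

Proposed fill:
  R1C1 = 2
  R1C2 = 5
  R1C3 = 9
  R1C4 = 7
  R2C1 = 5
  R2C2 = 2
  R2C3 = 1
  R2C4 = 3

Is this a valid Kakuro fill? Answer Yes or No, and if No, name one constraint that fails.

No — the down run R1C4–R2C4 sums to 10, not 16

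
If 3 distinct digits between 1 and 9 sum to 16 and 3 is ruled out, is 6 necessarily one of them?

No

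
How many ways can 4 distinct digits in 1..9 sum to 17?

4 distinct digits from 1–9 sum between 10 and 30.

9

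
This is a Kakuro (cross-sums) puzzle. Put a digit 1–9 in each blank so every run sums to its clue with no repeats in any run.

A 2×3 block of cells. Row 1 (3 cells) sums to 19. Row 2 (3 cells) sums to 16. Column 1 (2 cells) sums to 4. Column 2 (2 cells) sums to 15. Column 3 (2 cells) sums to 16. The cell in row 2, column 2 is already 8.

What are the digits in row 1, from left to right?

4 in 2 cells must be {1,3}; 16 in 2 cells must be {7,9}.
Intersecting the 19 across with the 4 down forces (1,1) = 3.
(1,2) = 15 − 8 = 7 completes the 15 down.
(1,3) = 19 − 10 = 9 completes the 19 across.
(2,1) = 4 − 3 = 1 completes the 4 down.
(2,3) = 16 − 9 = 7 completes the 16 across.

3, 7, 9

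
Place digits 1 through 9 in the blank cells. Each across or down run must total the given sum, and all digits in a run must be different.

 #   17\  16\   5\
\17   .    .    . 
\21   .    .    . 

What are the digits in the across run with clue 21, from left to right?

8 9 4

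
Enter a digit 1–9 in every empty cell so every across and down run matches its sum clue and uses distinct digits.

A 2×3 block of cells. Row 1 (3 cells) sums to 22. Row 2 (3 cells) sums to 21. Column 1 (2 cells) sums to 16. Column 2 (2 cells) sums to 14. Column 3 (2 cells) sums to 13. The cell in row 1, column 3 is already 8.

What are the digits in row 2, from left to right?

7 9 5

16 in 2 cells must be {7,9}.
Given what's placed, (1,1) must be 9 to fit the 22 across and 16 down.
(1,2) = 22 − 17 = 5 completes the 22 across.
(2,1) = 16 − 9 = 7 completes the 16 down.
(2,2) = 14 − 5 = 9 completes the 14 down.
(2,3) = 21 − 16 = 5 completes the 21 across.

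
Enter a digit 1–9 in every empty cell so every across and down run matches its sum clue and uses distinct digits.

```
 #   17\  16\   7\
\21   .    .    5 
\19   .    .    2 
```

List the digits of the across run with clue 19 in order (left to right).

17 in 2 cells must be {8,9}; 16 in 2 cells must be {7,9}.
R1C1 = 9: the only remaining digit allowed by both the 21 across and the 17 down.
R1C2 = 21 − 14 = 7 completes the 21 across.
R2C1 = 17 − 9 = 8 completes the 17 down.
R2C2 = 19 − 10 = 9 completes the 19 across.

8, 9, 2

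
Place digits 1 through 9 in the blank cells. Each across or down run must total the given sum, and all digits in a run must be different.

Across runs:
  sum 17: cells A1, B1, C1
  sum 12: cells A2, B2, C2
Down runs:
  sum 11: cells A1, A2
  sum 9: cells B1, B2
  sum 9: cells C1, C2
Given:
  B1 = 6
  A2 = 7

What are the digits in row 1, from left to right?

A1 = 11 − 7 = 4 completes the 11 down.
C1 = 17 − 10 = 7 completes the 17 across.
B2 = 9 − 6 = 3 completes the 9 down.
C2 = 12 − 10 = 2 completes the 12 across.

4, 6, 7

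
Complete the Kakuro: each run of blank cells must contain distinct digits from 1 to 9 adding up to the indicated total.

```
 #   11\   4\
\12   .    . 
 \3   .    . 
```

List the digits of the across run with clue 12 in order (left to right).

9 3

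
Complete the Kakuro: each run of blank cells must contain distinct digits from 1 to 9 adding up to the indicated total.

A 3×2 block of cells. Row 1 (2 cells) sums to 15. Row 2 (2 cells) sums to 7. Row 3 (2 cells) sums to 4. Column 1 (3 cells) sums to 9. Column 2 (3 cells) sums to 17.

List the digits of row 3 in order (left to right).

4 in 2 cells must be {1,3}.
The 15 across and the 9 down share only 6, so (1,1) = 6.
(1,2) = 15 − 6 = 9 completes the 15 across.
Given what's placed, (3,1) must be 1 to fit the 4 across and 9 down.
(3,2) = 4 − 1 = 3 completes the 4 across.
(2,1) = 9 − 7 = 2 completes the 9 down.
(2,2) = 7 − 2 = 5 completes the 7 across.

1 3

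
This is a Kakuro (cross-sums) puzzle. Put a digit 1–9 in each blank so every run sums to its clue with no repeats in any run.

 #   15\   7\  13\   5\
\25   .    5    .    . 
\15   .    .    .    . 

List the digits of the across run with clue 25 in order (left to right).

7 5 9 4

R2C2 = 7 − 5 = 2 completes the 7 down.
No cell is forced outright now. R1C4 can only be 3 or 4 (the digits allowed by both its 25 across and its 5 down). If R1C4 = 3: then R2C4 would have to be in {1,3,4,5,6,7,8,9} for the 15 across but in {2} for the 5 down — contradiction. So R1C4 = 4.
R2C4 = 5 − 4 = 1 completes the 5 down.
Nothing is forced directly, so branch on R1C1, whose candidates are 7 or 9. If R1C1 = 9: that forces R1C3 = 7, after which R2C1 would have to be in {3,4,5,7,8,9} for the 15 across but in {6} for the 15 down — contradiction. So R1C1 = 7.
R1C3 = 25 − 16 = 9 completes the 25 across.
R2C1 = 15 − 7 = 8 completes the 15 down.
R2C3 = 15 − 11 = 4 completes the 15 across.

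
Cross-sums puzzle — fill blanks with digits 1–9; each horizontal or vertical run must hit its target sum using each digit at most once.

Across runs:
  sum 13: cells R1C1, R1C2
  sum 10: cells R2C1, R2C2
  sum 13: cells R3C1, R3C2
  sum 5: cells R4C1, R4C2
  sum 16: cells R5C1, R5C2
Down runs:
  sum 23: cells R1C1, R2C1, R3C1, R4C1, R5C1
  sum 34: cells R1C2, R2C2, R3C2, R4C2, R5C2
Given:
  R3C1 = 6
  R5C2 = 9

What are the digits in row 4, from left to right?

1 4

16 in 2 cells must be {7,9}; 34 in 5 cells must be {4,6,7,8,9}.
R3C2 = 13 − 6 = 7 completes the 13 across.
R4C2 = 4: the only remaining digit allowed by both the 5 across and the 34 down.
R5C1 = 16 − 9 = 7 completes the 16 across.
R4C1 = 5 − 4 = 1 completes the 5 across.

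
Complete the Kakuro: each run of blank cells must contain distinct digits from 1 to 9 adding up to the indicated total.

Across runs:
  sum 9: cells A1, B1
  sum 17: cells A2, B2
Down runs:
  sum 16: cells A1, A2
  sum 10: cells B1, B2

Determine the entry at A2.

17 in 2 cells must be {8,9}; 16 in 2 cells must be {7,9}.
The 9 across and the 16 down share only 7, so A1 = 7.
B1 = 9 − 7 = 2 completes the 9 across.
A2 = 16 − 7 = 9 completes the 16 down.
B2 = 17 − 9 = 8 completes the 17 across.

9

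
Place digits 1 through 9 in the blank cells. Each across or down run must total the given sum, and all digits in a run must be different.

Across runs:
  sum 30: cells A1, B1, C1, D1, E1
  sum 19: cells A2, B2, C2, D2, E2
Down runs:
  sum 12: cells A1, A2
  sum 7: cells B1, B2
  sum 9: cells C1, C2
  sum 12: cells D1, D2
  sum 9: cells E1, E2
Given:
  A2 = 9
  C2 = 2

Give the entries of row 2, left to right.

A1 = 12 − 9 = 3 completes the 12 down.
C1 = 9 − 2 = 7 completes the 9 down.
No cell is forced outright now. D2 can only be 3 or 4 (the digits allowed by both its 19 across and its 12 down). If D2 = 4: then D1 would have to be in {5,6,9} for the 30 across but in {8} for the 12 down — contradiction. So D2 = 3.
D1 = 12 − 3 = 9 completes the 12 down.
Nothing is forced directly, so branch on B2, whose candidates are 1 or 4. If B2 = 4: then B1 would have to be in {5,6} for the 30 across but in {3} for the 7 down — contradiction. So B2 = 1.
B1 = 7 − 1 = 6 completes the 7 down.
E1 = 30 − 25 = 5 completes the 30 across.
E2 = 19 − 15 = 4 completes the 19 across.

9 1 2 3 4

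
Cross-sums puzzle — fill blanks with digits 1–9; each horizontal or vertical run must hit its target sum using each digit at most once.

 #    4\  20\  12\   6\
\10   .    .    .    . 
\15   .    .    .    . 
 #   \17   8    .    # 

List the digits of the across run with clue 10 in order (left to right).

10 in 4 cells must be {1,2,3,4}; 17 in 2 cells must be {8,9}; 4 in 2 cells must be {1,3}.
Given what's placed, R1C2 must be 3 to fit the 10 across and 20 down.
R2C2 = 20 − 11 = 9 completes the 20 down.
R3C3 = 17 − 8 = 9 completes the 17 across.
R1C1 = 1: the only remaining digit allowed by both the 10 across and the 4 down.
Given what's placed, R1C3 must be 2 to fit the 10 across and 12 down.
R1C4 = 10 − 6 = 4 completes the 10 across.

1 3 2 4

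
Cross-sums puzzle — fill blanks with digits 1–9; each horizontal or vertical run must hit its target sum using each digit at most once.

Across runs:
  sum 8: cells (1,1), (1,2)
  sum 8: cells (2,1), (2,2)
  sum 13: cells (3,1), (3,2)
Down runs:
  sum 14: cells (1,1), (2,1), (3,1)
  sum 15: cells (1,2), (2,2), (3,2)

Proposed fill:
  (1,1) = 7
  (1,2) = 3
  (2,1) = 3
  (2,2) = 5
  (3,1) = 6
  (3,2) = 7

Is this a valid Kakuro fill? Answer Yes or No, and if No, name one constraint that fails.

No — the down run (1,1)–(3,1) sums to 16, not 14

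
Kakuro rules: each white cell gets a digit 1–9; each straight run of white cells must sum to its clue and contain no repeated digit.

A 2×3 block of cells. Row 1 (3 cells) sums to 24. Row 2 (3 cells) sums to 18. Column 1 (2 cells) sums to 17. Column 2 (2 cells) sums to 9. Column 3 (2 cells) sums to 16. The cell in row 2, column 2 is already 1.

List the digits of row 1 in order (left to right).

9 8 7

24 in 3 cells must be {7,8,9}; 17 in 2 cells must be {8,9}; 16 in 2 cells must be {7,9}.
(1,2) = 9 − 1 = 8 completes the 9 down.
(2,3) = 9: the only remaining digit allowed by both the 18 across and the 16 down.
(1,1) = 9: the only remaining digit allowed by both the 24 across and the 17 down.
(1,3) = 24 − 17 = 7 completes the 24 across.
(2,1) = 18 − 10 = 8 completes the 18 across.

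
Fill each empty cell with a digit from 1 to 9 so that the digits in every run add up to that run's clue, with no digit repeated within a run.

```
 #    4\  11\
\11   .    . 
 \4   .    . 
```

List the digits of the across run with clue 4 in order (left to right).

4 in 2 cells must be {1,3}.
The 11 across and the 4 down share only 3, so R1C1 = 3.
R1C2 = 11 − 3 = 8 completes the 11 across.
R2C1 = 4 − 3 = 1 completes the 4 down.
R2C2 = 4 − 1 = 3 completes the 4 across.

1 3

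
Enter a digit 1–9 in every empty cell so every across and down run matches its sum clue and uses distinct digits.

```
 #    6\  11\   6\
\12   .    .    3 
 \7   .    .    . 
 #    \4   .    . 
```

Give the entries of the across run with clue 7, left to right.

4, 1, 2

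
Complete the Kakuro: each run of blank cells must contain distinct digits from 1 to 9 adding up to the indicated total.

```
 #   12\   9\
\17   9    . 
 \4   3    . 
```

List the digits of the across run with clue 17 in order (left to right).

9, 8

17 in 2 cells must be {8,9}; 4 in 2 cells must be {1,3}.
R1C2 = 17 − 9 = 8 completes the 17 across.
R2C2 = 4 − 3 = 1 completes the 4 across.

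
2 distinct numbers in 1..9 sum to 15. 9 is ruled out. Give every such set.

{7,8}

2 distinct digits from 1–9 sum between 3 and 17.
Dropping sets that contain 9.
Only one set works: {7,8}.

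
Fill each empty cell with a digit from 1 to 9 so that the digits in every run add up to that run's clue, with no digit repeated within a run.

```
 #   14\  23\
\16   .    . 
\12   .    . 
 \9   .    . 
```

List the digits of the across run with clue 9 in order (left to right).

16 in 2 cells must be {7,9}; 23 in 3 cells must be {6,8,9}.
The 16 across and the 23 down share only 9, so R1C2 = 9.
Given what's placed, R2C2 must be 8 to fit the 12 across and 23 down.
R3C2 = 23 − 17 = 6 completes the 23 down.
R1C1 = 16 − 9 = 7 completes the 16 across.
R2C1 = 12 − 8 = 4 completes the 12 across.
R3C1 = 9 − 6 = 3 completes the 9 across.

3 6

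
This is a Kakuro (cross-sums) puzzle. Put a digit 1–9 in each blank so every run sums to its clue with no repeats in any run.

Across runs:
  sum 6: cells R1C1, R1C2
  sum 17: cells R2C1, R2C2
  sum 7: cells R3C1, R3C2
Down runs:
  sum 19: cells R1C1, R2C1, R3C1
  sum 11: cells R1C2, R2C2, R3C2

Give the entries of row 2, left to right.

9, 8

17 in 2 cells must be {8,9}.
The 17 across and the 11 down share only 8, so R2C2 = 8.
R2C1 = 17 − 8 = 9 completes the 17 across.
Nothing is forced directly, so branch on R1C1, whose candidates are 2 or 4. If R1C1 = 2: then R1C2 would have to be in {4} for the 6 across but in {1,2} for the 11 down — contradiction. So R1C1 = 4.
R1C2 = 6 − 4 = 2 completes the 6 across.
R3C1 = 19 − 13 = 6 completes the 19 down.
R3C2 = 7 − 6 = 1 completes the 7 across.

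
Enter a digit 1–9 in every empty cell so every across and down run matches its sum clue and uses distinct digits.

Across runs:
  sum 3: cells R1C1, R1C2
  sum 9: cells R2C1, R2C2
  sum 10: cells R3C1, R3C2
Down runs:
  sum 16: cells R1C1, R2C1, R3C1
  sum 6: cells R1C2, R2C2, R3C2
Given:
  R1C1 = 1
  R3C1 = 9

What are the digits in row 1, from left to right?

3 in 2 cells must be {1,2}; 6 in 3 cells must be {1,2,3}.
R1C2 = 3 − 1 = 2 completes the 3 across.
R2C1 = 16 − 10 = 6 completes the 16 down.
R2C2 = 9 − 6 = 3 completes the 9 across.
R3C2 = 10 − 9 = 1 completes the 10 across.

1 2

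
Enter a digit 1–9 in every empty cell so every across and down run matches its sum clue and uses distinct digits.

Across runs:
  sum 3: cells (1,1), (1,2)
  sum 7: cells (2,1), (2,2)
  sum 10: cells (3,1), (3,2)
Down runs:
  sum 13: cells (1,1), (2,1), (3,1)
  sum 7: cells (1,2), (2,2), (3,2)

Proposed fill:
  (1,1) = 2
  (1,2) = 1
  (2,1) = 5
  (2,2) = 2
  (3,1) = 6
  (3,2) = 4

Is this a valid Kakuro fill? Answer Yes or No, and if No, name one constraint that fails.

Yes

Across: 2+1=3; 5+2=7; 6+4=10. Down: 2+5+6=13; 1+2+4=7. No digit repeats within any run.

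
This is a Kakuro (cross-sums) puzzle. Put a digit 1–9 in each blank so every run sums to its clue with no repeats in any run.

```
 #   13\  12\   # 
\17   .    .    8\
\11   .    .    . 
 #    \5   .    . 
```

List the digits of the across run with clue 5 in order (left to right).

3 2

17 in 2 cells must be {8,9}.
Nothing is forced directly, so branch on R1C1, whose candidates are 8 or 9. If R1C1 = 8: that forces R1C2 = 9, R2C1 = 5, R2C2 = 2, after which R2C3 would have to be in {4} for the 11 across but in {1,2,3,5,6,7} for the 8 down — contradiction. So R1C1 = 9.
R1C2 = 17 − 9 = 8 completes the 17 across.
R2C1 = 13 − 9 = 4 completes the 13 down.
R2C2 = 1: the only remaining digit allowed by both the 11 across and the 12 down.
R2C3 = 11 − 5 = 6 completes the 11 across.
R3C2 = 12 − 9 = 3 completes the 12 down.
R3C3 = 5 − 3 = 2 completes the 5 across.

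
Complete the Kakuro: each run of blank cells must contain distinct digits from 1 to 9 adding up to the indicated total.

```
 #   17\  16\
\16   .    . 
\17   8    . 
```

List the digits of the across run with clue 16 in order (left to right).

9, 7

16 in 2 cells must be {7,9}; 17 in 2 cells must be {8,9}.
R1C1 = 17 − 8 = 9 completes the 17 down.
R1C2 = 16 − 9 = 7 completes the 16 across.
R2C2 = 17 − 8 = 9 completes the 17 across.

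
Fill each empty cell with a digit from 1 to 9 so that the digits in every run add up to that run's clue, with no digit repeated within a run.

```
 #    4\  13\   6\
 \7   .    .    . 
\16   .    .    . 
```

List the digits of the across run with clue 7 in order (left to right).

1 4 2

7 in 3 cells must be {1,2,4}; 4 in 2 cells must be {1,3}.
The 7 across and the 4 down share only 1, so R1C1 = 1.
Given what's placed, R1C2 must be 4 to fit the 7 across and 13 down.
R1C3 = 7 − 5 = 2 completes the 7 across.
R2C1 = 4 − 1 = 3 completes the 4 down.
R2C2 = 13 − 4 = 9 completes the 13 down.
R2C3 = 16 − 12 = 4 completes the 16 across.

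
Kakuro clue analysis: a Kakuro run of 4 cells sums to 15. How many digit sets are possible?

6

4 distinct digits from 1–9 sum between 10 and 30.
Enumerating: {1,2,3,9}, {1,2,4,8}, {1,2,5,7}, {1,3,4,7}, {1,3,5,6}, {2,3,4,6}.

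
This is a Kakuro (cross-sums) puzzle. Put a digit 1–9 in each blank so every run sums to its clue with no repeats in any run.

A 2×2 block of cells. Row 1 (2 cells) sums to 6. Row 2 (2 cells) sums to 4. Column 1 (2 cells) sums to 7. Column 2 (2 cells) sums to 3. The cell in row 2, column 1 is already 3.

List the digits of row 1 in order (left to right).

4 2

4 in 2 cells must be {1,3}; 3 in 2 cells must be {1,2}.
(1,1) = 7 − 3 = 4 completes the 7 down.
(1,2) = 6 − 4 = 2 completes the 6 across.
(2,2) = 4 − 3 = 1 completes the 4 across.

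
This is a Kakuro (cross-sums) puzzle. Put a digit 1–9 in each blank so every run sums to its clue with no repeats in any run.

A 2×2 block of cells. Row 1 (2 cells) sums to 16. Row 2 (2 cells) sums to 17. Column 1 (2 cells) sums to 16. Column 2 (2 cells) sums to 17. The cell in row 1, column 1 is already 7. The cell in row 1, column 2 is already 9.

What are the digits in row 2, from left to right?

16 in 2 cells must be {7,9}; 17 in 2 cells must be {8,9}.
(2,1) = 16 − 7 = 9 completes the 16 down.
(2,2) = 17 − 9 = 8 completes the 17 across.

9 8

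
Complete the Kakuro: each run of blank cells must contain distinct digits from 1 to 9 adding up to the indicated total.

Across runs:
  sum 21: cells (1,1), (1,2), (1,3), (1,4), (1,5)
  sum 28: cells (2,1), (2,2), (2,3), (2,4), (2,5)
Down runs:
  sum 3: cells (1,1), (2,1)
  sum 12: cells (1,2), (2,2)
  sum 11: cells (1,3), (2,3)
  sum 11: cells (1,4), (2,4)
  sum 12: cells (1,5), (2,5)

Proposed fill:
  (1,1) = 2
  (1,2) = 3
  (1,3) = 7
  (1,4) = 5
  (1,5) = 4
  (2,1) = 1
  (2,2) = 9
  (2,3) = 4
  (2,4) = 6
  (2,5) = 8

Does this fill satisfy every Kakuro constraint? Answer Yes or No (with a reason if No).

Yes

Across: 2+3+7+5+4=21; 1+9+4+6+8=28. Down: 2+1=3; 3+9=12; 7+4=11; 5+6=11; 4+8=12. No digit repeats within any run.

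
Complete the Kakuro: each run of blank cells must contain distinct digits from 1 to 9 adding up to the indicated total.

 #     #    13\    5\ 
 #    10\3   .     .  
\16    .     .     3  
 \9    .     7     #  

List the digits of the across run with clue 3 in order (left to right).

1, 2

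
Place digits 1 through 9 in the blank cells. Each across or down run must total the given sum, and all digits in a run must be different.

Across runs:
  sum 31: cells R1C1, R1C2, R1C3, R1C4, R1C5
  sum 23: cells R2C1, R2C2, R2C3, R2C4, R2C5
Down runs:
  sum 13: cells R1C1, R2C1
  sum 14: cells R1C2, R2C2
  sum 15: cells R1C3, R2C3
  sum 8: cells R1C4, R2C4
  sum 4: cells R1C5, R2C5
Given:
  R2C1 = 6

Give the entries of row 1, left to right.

4 in 2 cells must be {1,3}.
R1C1 = 13 − 6 = 7 completes the 13 down.
No cell is forced outright now. R1C5 can only be 1 or 3 (the digits allowed by both its 31 across and its 4 down). If R1C5 = 3: then R1C4 would have to be in {4,8,9} for the 31 across but in {1,2,3,5,6,7} for the 8 down — contradiction. So R1C5 = 1.
Given what's placed, R1C4 must be 6 to fit the 31 across and 8 down.
R2C4 = 8 − 6 = 2 completes the 8 down.
R2C5 = 4 − 1 = 3 completes the 4 down.
Nothing is forced directly, so branch on R2C2, whose candidates are 5 or 8. If R2C2 = 8: then R1C2 would have to be in {8,9} for the 31 across but in {6} for the 14 down — contradiction. So R2C2 = 5.
R1C2 = 14 − 5 = 9 completes the 14 down.
R1C3 = 31 − 23 = 8 completes the 31 across.

7, 9, 8, 6, 1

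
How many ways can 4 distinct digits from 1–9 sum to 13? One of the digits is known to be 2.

4 distinct digits from 1–9 sum between 10 and 30.
Keeping only sets containing 2.
Enumerating: {1,2,3,7}, {1,2,4,6}.

2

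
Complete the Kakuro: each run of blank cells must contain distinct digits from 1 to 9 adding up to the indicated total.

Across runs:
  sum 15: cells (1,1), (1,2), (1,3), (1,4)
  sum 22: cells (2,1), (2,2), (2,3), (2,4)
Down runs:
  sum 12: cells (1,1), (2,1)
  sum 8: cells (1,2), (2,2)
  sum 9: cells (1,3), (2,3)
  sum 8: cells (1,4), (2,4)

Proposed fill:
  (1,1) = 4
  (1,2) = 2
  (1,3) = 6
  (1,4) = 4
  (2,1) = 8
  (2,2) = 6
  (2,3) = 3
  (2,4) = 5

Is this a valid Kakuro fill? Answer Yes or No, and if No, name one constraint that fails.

No — the down run (1,4)–(2,4) sums to 9, not 8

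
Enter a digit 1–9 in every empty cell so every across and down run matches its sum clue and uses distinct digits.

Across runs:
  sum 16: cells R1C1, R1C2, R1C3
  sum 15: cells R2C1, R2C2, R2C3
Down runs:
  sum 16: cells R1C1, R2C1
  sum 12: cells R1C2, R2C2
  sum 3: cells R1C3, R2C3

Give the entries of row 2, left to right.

9 4 2

16 in 2 cells must be {7,9}; 3 in 2 cells must be {1,2}.
Nothing is forced directly, so branch on R1C1, whose candidates are 7 or 9. If R1C1 = 9: that forces R2C1 = 7, R2C3 = 2, R1C3 = 1, after which R2C2 would have to be in {6} for the 15 across but in {3,4,5,7,8,9} for the 12 down — contradiction. So R1C1 = 7.
Given what's placed, R1C3 must be 1 to fit the 16 across and 3 down.
R2C1 = 16 − 7 = 9 completes the 16 down.
R2C3 = 3 − 1 = 2 completes the 3 down.
R1C2 = 16 − 8 = 8 completes the 16 across.
R2C2 = 15 − 11 = 4 completes the 15 across.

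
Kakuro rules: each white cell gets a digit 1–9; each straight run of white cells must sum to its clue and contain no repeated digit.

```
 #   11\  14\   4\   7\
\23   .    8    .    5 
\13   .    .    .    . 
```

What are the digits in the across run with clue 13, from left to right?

4 6 1 2

4 in 2 cells must be {1,3}.
R2C2 = 14 − 8 = 6 completes the 14 down.
R2C3 = 1: the only remaining digit allowed by both the 13 across and the 4 down.
R2C4 = 7 − 5 = 2 completes the 7 down.
R1C3 = 4 − 1 = 3 completes the 4 down.
R2C1 = 13 − 9 = 4 completes the 13 across.
R1C1 = 23 − 16 = 7 completes the 23 across.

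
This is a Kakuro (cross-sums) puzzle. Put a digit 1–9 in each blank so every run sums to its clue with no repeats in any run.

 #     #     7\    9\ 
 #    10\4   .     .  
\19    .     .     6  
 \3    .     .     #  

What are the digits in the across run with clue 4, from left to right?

1, 3

4 in 2 cells must be {1,3}; 3 in 2 cells must be {1,2}; 7 in 3 cells must be {1,2,4}.
The 4 across and the 7 down share only 1, so R1C2 = 1.
R1C3 = 4 − 1 = 3 completes the 4 across.
Given what's placed, R2C2 must be 4 to fit the 19 across and 7 down.
R3C2 = 7 − 5 = 2 completes the 7 down.
R2C1 = 19 − 10 = 9 completes the 19 across.
R3C1 = 3 − 2 = 1 completes the 3 across.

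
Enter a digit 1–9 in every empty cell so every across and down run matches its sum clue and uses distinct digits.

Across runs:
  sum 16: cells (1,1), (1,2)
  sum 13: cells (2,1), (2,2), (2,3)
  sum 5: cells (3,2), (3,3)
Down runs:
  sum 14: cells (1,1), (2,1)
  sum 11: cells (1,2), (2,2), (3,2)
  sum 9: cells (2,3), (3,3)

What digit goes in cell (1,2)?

16 in 2 cells must be {7,9}.
The 16 across and the 14 down share only 9, so (1,1) = 9.
(1,2) = 16 − 9 = 7 completes the 16 across.
(2,1) = 14 − 9 = 5 completes the 14 down.
(2,2) = 1: the only remaining digit allowed by both the 13 across and the 11 down.
(2,3) = 13 − 6 = 7 completes the 13 across.
(3,2) = 11 − 8 = 3 completes the 11 down.
(3,3) = 5 − 3 = 2 completes the 5 across.

7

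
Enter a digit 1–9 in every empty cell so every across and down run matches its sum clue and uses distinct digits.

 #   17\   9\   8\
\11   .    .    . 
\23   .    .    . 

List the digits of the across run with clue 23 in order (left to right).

9 8 6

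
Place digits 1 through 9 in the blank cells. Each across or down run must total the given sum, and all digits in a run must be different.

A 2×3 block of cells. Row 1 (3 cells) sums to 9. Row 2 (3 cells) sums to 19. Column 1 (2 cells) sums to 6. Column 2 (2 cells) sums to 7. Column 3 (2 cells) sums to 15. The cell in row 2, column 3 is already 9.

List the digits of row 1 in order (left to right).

2 1 6

(1,3) = 15 − 9 = 6 completes the 15 down.
No cell is forced outright now. (2,1) can only be 2 or 4 (the digits allowed by both its 19 across and its 6 down). If (2,1) = 2: then (1,1) would have to be in {1,2} for the 9 across but in {4} for the 6 down — contradiction. So (2,1) = 4.
(1,1) = 6 − 4 = 2 completes the 6 down.
(1,2) = 9 − 8 = 1 completes the 9 across.
(2,2) = 19 − 13 = 6 completes the 19 across.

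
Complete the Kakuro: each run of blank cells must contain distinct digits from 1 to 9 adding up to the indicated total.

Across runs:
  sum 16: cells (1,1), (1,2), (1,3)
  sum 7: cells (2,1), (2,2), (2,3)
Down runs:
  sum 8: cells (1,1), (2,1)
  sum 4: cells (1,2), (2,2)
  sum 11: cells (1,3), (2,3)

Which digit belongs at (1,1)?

7 in 3 cells must be {1,2,4}; 4 in 2 cells must be {1,3}.
The 7 across and the 4 down share only 1, so (2,2) = 1.
(1,2) = 4 − 1 = 3 completes the 4 down.
Given what's placed, (2,1) must be 2 to fit the 7 across and 8 down.
(2,3) = 7 − 3 = 4 completes the 7 across.
(1,1) = 8 − 2 = 6 completes the 8 down.
(1,3) = 16 − 9 = 7 completes the 16 across.

6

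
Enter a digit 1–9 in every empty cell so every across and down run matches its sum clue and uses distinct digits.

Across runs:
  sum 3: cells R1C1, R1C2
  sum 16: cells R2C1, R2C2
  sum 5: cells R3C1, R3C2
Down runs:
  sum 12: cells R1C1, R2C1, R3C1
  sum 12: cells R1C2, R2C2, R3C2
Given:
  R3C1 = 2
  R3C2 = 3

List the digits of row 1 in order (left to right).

3 in 2 cells must be {1,2}; 16 in 2 cells must be {7,9}.
Given what's placed, R1C1 must be 1 to fit the 3 across and 12 down.
R1C2 = 3 − 1 = 2 completes the 3 across.
R2C1 = 12 − 3 = 9 completes the 12 down.
R2C2 = 16 − 9 = 7 completes the 16 across.

1, 2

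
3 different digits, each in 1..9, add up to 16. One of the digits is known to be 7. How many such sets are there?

3 distinct digits from 1–9 sum between 6 and 24.
Keeping only sets containing 7.
Enumerating: {1,7,8}, {3,6,7}, {4,5,7}.

3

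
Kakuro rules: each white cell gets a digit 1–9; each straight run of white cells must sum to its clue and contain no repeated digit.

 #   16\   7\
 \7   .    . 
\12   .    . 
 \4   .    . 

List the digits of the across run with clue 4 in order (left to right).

4 in 2 cells must be {1,3}; 7 in 3 cells must be {1,2,4}.
The 12 across and the 7 down share only 4, so R2C2 = 4.
Given what's placed, R3C2 must be 1 to fit the 4 across and 7 down.
R1C2 = 7 − 5 = 2 completes the 7 down.
R2C1 = 12 − 4 = 8 completes the 12 across.
R3C1 = 4 − 1 = 3 completes the 4 across.
R1C1 = 7 − 2 = 5 completes the 7 across.

3 1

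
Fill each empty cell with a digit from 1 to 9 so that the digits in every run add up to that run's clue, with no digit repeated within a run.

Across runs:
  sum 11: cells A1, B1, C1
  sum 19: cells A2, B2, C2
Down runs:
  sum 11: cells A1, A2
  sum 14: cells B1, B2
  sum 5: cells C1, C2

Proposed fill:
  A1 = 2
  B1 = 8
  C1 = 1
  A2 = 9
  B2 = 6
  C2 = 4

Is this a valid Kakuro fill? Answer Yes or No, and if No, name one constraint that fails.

Yes

Across: 2+8+1=11; 9+6+4=19. Down: 2+9=11; 8+6=14; 1+4=5. No digit repeats within any run.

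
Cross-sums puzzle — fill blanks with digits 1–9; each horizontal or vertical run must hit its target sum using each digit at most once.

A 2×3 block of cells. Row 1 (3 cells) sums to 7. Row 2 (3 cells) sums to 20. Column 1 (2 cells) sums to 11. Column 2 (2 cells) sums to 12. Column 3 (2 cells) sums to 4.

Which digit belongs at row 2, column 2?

8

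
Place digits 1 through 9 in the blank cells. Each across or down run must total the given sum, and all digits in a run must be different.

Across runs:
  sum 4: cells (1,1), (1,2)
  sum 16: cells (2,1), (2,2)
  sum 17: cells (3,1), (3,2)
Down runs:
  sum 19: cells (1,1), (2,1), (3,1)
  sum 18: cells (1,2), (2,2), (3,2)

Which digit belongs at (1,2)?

4 in 2 cells must be {1,3}; 16 in 2 cells must be {7,9}; 17 in 2 cells must be {8,9}.
The 4 across and the 19 down share only 3, so (1,1) = 3.
(1,2) = 4 − 3 = 1 completes the 4 across.
Given what's placed, (2,2) must be 9 to fit the 16 across and 18 down.
(3,1) = 9: the only remaining digit allowed by both the 17 across and the 19 down.
(3,2) = 17 − 9 = 8 completes the 17 across.
(2,1) = 16 − 9 = 7 completes the 16 across.

1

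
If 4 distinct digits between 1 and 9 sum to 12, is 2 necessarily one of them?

Every partition of 12 into 4 distinct digits includes 2: {1,2,3,6}, {1,2,4,5}.

Yes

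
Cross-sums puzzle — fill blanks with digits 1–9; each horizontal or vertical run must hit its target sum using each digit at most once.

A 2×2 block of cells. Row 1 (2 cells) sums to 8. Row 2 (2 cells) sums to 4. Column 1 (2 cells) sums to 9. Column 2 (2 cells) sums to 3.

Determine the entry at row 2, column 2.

1

4 in 2 cells must be {1,3}; 3 in 2 cells must be {1,2}.
The 4 across and the 3 down share only 1, so (2,2) = 1.
(1,2) = 3 − 1 = 2 completes the 3 down.
(2,1) = 4 − 1 = 3 completes the 4 across.
(1,1) = 8 − 2 = 6 completes the 8 across.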